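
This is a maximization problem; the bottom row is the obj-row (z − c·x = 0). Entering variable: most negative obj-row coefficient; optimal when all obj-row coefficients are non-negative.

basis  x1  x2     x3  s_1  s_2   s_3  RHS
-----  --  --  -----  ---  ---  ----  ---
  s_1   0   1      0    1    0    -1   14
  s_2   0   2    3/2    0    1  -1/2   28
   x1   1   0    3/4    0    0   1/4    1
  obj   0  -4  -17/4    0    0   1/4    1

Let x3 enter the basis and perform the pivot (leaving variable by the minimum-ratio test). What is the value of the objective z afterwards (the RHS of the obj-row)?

Ratio test on column x3 — row 1: entry 0 ≤ 0; row 2: 28/(3/2) = 56/3; row 3: 1/(3/4) = 4/3. Minimum is 4/3 at row 3 (x1 leaves); pivot element 3/4.
Pivot on row 3; the obj-row RHS becomes 1 − (-17/4)·(4/3) = 20/3.

20/3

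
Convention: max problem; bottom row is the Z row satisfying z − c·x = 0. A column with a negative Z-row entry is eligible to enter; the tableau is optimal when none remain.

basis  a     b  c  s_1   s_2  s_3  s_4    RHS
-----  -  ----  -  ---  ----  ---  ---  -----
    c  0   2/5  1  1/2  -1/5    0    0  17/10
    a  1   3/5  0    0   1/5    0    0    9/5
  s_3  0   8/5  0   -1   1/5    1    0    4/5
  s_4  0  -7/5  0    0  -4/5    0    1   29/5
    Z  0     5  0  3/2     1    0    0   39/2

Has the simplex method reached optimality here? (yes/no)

Every Z-row coefficient is ≥ 0, so the tableau is optimal.

yes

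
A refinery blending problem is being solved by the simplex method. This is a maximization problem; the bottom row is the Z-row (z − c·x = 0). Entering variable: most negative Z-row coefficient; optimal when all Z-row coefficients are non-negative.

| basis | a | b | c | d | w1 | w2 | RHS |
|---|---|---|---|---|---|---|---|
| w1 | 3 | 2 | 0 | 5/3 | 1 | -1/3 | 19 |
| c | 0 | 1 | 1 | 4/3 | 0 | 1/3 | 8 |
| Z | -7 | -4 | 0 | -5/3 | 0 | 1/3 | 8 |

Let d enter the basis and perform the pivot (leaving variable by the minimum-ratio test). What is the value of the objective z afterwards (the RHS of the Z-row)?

18

Ratio test on column d — row 1: 19/(5/3) = 57/5; row 2: 8/(4/3) = 6. Minimum is 6 at row 2 (c leaves); pivot element 4/3.
Pivot on row 2; the Z-row RHS becomes 8 − (-5/3)·6 = 18.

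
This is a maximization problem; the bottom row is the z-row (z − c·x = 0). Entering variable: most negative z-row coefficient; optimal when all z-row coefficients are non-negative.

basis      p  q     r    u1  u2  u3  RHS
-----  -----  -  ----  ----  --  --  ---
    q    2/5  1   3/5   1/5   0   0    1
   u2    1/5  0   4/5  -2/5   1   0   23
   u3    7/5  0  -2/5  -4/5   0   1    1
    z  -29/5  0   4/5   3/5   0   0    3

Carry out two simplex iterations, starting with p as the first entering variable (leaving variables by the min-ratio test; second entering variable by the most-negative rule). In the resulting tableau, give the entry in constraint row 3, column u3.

1/3

Ratio test on column p — row 1: 1/(2/5) = 5/2; row 2: 23/(1/5) = 115; row 3: 1/(7/5) = 5/7. Minimum is 5/7 at row 3 (u3 leaves); pivot element 7/5.
Divide row 3 by 7/5; eliminate column p from the other rows.
Second iteration: most negative z-row entry is -19/7 in column u1, so u1 enters.
Ratio test on column u1 — row 1: (5/7)/(3/7) = 5/3; row 2: entry -2/7 ≤ 0; row 3: entry -4/7 ≤ 0. Minimum is 5/3 at row 1 (q leaves); pivot element 3/7.
Divide row 1 by 3/7; eliminate column u1 from the other rows.
After both pivots, the entry at constraint row 3, column u3 is 1/3.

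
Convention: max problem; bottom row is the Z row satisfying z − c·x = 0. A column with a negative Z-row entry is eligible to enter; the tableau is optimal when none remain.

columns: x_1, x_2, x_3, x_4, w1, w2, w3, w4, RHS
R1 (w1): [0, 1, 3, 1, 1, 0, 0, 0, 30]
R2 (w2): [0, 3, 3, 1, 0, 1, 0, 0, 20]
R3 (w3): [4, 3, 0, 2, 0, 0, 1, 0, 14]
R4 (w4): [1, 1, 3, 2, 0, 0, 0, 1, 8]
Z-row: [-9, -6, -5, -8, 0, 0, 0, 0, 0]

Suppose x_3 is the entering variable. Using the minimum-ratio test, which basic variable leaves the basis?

Column x_3 entries and ratios — w1: 30/3 = 10; w2: 20/3 = 20/3; w3: 0 ≤ 0, skip; w4: 8/3 = 8/3.
Smallest ratio is 8/3 in the row of w4, so w4 leaves.

w4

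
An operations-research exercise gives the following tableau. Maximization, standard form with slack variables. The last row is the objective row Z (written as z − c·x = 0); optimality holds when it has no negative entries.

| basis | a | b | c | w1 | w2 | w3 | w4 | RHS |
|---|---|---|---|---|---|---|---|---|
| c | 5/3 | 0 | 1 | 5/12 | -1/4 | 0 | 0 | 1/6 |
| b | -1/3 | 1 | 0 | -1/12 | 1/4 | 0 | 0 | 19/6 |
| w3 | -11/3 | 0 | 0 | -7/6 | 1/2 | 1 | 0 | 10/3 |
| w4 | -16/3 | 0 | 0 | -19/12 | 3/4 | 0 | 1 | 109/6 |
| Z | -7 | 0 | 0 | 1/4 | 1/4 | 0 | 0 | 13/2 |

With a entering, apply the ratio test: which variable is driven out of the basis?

Column a entries and ratios — c: (1/6)/(5/3) = 1/10; b: -1/3 ≤ 0, skip; w3: -11/3 ≤ 0, skip; w4: -16/3 ≤ 0, skip.
Smallest ratio is 1/10 in the row of c, so c leaves.

c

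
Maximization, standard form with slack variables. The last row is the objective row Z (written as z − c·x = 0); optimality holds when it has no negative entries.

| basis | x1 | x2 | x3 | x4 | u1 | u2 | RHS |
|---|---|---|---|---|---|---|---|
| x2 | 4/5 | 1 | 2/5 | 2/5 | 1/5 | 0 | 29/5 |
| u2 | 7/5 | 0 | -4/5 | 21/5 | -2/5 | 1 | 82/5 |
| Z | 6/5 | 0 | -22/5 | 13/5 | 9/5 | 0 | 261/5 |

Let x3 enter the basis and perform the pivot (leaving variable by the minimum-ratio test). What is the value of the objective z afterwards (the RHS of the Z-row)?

116

Ratio test on column x3 — row 1: (29/5)/(2/5) = 29/2; row 2: entry -4/5 ≤ 0. Minimum is 29/2 at row 1 (x2 leaves); pivot element 2/5.
Pivot on row 1; the Z-row RHS becomes 261/5 − (-22/5)·(29/2) = 116.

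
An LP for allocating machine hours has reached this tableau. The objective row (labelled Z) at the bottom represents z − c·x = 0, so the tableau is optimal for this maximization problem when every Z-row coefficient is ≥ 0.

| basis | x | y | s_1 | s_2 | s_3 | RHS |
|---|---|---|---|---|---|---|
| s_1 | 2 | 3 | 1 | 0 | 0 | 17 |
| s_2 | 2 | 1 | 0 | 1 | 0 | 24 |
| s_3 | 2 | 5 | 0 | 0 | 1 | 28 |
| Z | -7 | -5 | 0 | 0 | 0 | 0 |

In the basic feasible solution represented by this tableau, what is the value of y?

0

y is not in the basis, so in the current basic feasible solution y = 0.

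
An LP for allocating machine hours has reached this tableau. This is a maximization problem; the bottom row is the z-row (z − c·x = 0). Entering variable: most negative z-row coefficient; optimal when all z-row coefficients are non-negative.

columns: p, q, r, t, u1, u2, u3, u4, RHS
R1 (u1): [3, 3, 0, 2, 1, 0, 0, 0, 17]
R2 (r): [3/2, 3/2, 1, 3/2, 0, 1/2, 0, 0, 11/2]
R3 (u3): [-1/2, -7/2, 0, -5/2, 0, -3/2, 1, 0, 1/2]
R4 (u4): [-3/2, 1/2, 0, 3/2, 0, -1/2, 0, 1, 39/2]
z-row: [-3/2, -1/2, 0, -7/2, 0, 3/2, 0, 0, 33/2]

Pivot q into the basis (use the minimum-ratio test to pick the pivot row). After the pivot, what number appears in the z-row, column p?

-1

Ratio test on column q — row 1: 17/3 = 17/3; row 2: (11/2)/(3/2) = 11/3; row 3: entry -7/2 ≤ 0; row 4: (39/2)/(1/2) = 39. Minimum is 11/3 at row 2 (r leaves); pivot element 3/2.
Divide row 2 by 3/2; eliminate column q from the other rows.
z-row update in column p: -3/2 − (-1/2)·1 = -1.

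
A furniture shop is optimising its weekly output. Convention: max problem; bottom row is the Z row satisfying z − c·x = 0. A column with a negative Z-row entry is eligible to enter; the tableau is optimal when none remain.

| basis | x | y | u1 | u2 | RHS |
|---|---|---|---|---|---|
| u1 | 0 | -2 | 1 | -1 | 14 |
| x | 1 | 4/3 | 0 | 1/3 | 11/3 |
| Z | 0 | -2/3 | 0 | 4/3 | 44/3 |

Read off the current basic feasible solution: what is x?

x is basic (row 2); its value is the RHS of that row, 11/3.

11/3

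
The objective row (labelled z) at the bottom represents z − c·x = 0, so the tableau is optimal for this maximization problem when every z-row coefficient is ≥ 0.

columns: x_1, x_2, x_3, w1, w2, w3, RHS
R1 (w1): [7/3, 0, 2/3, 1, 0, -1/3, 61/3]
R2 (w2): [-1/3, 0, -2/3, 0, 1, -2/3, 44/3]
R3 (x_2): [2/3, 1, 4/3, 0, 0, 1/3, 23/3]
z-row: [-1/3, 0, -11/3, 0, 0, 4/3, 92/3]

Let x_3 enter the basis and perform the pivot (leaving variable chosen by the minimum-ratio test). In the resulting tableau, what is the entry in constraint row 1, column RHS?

33/2

Ratio test on column x_3 — row 1: (61/3)/(2/3) = 61/2; row 2: entry -2/3 ≤ 0; row 3: (23/3)/(4/3) = 23/4. Minimum is 23/4 at row 3 (x_2 leaves); pivot element 4/3.
Divide row 3 by 4/3; eliminate column x_3 from the other rows.
Row 1 update in column RHS: 61/3 − (2/3)·(23/4) = 33/2.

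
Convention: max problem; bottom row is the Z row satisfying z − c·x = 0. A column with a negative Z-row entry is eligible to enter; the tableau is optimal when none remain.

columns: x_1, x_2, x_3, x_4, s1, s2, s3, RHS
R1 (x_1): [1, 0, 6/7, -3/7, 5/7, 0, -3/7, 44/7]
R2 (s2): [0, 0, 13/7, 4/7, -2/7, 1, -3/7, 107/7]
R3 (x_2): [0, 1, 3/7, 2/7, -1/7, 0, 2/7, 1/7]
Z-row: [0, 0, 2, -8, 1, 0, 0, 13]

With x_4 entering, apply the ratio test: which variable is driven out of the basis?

Column x_4 entries and ratios — x_1: -3/7 ≤ 0, skip; s2: (107/7)/(4/7) = 107/4; x_2: (1/7)/(2/7) = 1/2.
Smallest ratio is 1/2 in the row of x_2, so x_2 leaves.

x_2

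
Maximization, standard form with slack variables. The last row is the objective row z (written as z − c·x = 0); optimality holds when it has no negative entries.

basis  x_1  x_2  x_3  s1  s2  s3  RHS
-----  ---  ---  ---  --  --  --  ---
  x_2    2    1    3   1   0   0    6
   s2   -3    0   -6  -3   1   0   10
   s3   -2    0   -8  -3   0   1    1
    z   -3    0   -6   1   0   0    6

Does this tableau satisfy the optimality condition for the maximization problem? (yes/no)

no

The z-row has a negative entry -6 in column x_3, so it is not optimal.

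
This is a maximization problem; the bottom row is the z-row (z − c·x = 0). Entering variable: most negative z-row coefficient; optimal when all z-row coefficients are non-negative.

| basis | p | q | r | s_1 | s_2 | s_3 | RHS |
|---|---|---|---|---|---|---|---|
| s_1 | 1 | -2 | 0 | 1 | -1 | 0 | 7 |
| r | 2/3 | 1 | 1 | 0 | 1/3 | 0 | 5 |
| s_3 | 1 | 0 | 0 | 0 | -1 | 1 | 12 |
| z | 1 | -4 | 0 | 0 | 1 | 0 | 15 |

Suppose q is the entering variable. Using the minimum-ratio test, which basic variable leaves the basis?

r

Column q entries and ratios — s_1: -2 ≤ 0, skip; r: 5/1 = 5; s_3: 0 ≤ 0, skip.
Smallest ratio is 5 in the row of r, so r leaves.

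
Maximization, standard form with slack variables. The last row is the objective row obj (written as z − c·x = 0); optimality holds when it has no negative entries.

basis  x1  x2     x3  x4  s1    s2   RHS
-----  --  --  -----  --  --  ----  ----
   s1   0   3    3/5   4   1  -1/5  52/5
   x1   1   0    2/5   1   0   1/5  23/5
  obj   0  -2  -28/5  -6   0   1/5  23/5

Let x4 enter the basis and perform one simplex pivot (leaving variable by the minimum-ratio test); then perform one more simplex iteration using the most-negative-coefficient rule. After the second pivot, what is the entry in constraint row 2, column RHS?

Ratio test on column x4 — row 1: (52/5)/4 = 13/5; row 2: (23/5)/1 = 23/5. Minimum is 13/5 at row 1 (s1 leaves); pivot element 4.
Divide row 1 by 4; eliminate column x4 from the other rows.
Second iteration: most negative obj-row entry is -47/10 in column x3, so x3 enters.
Ratio test on column x3 — row 1: (13/5)/(3/20) = 52/3; row 2: 2/(1/4) = 8. Minimum is 8 at row 2 (x1 leaves); pivot element 1/4.
Divide row 2 by 1/4; eliminate column x3 from the other rows.
After both pivots, the entry at constraint row 2, column RHS is 8.

8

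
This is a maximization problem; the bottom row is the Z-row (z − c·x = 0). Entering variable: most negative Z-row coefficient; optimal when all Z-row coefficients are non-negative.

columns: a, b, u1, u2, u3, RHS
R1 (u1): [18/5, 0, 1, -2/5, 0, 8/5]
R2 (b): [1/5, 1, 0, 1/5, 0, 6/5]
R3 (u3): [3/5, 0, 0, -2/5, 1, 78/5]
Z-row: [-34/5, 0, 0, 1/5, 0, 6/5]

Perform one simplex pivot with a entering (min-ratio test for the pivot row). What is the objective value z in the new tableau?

38/9

Ratio test on column a — row 1: (8/5)/(18/5) = 4/9; row 2: (6/5)/(1/5) = 6; row 3: (78/5)/(3/5) = 26. Minimum is 4/9 at row 1 (u1 leaves); pivot element 18/5.
Pivot on row 1; the Z-row RHS becomes 6/5 − (-34/5)·(4/9) = 38/9.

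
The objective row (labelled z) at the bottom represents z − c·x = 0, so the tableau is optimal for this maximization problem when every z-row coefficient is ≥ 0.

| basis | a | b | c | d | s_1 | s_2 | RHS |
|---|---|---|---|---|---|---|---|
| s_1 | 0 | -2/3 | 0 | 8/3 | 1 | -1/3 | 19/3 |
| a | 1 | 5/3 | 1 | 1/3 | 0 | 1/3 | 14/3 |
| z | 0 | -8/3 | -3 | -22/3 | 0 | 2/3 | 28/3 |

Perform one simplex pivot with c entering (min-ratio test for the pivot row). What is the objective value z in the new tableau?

Ratio test on column c — row 1: entry 0 ≤ 0; row 2: (14/3)/1 = 14/3. Minimum is 14/3 at row 2 (a leaves); pivot element 1.
Pivot on row 2; the z-row RHS becomes 28/3 − (-3)·(14/3) = 70/3.

70/3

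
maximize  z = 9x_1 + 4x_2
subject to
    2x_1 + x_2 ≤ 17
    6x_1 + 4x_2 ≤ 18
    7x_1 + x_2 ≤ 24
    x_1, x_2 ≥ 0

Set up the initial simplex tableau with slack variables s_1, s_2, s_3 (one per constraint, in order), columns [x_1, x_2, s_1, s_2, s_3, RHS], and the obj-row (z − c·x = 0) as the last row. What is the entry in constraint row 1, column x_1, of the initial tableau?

2

Constraint 1 has coefficient 2 on x_1.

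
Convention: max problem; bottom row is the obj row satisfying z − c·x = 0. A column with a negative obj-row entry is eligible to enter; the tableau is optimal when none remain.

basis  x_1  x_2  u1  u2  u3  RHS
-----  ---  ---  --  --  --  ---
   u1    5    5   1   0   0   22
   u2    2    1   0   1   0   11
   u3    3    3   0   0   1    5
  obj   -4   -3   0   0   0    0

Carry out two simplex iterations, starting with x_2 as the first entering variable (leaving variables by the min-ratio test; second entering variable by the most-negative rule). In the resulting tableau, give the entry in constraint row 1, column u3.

Ratio test on column x_2 — row 1: 22/5 = 22/5; row 2: 11/1 = 11; row 3: 5/3 = 5/3. Minimum is 5/3 at row 3 (u3 leaves); pivot element 3.
Divide row 3 by 3; eliminate column x_2 from the other rows.
Second iteration: most negative obj-row entry is -1 in column x_1, so x_1 enters.
Ratio test on column x_1 — row 1: entry 0 ≤ 0; row 2: (28/3)/1 = 28/3; row 3: (5/3)/1 = 5/3. Minimum is 5/3 at row 3 (x_2 leaves); pivot element 1.
Divide row 3 by 1; eliminate column x_1 from the other rows.
After both pivots, the entry at constraint row 1, column u3 is -5/3.

-5/3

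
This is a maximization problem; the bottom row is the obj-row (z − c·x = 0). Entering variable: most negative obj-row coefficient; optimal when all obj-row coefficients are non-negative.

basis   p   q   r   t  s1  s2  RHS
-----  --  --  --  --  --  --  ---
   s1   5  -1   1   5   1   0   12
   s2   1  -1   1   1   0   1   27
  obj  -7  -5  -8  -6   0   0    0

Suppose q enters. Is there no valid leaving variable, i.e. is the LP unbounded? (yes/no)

yes

Every constraint-row entry in column q is ≤ 0, so increasing q is unbounded.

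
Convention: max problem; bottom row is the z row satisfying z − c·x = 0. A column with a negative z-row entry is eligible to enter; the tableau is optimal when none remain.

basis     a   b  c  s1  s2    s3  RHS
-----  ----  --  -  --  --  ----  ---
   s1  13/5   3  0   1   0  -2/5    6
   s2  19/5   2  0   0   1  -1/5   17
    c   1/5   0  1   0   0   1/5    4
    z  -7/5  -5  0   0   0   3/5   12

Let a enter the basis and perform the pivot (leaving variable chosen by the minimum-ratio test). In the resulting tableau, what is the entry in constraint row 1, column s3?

-2/13

Ratio test on column a — row 1: 6/(13/5) = 30/13; row 2: 17/(19/5) = 85/19; row 3: 4/(1/5) = 20. Minimum is 30/13 at row 1 (s1 leaves); pivot element 13/5.
Divide row 1 by 13/5; eliminate column a from the other rows.
In the new row 1, the s3 entry is the old entry divided by the pivot: (-2/5)/(13/5) = -2/13.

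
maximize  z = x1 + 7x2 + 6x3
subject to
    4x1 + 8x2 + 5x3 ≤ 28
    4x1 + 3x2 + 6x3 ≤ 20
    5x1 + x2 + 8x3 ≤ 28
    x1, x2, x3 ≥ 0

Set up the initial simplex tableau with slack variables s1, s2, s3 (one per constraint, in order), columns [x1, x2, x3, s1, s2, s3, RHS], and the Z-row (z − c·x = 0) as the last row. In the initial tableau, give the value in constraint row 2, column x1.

4

Constraint 2 has coefficient 4 on x1.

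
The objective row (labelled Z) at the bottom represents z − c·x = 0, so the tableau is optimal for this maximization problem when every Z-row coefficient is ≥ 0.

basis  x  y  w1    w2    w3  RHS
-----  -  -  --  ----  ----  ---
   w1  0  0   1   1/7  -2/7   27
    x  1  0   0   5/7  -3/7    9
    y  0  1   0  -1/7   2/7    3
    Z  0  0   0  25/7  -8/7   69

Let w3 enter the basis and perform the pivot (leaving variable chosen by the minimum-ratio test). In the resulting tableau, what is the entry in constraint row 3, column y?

7/2

Ratio test on column w3 — row 1: entry -2/7 ≤ 0; row 2: entry -3/7 ≤ 0; row 3: 3/(2/7) = 21/2. Minimum is 21/2 at row 3 (y leaves); pivot element 2/7.
Divide row 3 by 2/7; eliminate column w3 from the other rows.
In the new row 3, the y entry is the old entry divided by the pivot: 1/(2/7) = 7/2.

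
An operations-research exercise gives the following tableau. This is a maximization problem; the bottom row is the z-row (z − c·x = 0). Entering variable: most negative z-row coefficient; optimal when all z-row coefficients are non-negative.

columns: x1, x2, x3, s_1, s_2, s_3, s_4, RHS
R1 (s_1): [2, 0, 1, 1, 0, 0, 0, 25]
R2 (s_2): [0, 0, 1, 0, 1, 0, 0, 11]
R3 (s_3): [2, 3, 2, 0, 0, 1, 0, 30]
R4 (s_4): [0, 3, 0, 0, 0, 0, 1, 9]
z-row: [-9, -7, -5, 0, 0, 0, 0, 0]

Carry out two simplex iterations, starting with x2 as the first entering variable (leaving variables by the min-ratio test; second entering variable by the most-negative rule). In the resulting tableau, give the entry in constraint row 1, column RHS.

4

Ratio test on column x2 — row 1: entry 0 ≤ 0; row 2: entry 0 ≤ 0; row 3: 30/3 = 10; row 4: 9/3 = 3. Minimum is 3 at row 4 (s_4 leaves); pivot element 3.
Divide row 4 by 3; eliminate column x2 from the other rows.
Second iteration: most negative z-row entry is -9 in column x1, so x1 enters.
Ratio test on column x1 — row 1: 25/2 = 25/2; row 2: entry 0 ≤ 0; row 3: 21/2 = 21/2; row 4: entry 0 ≤ 0. Minimum is 21/2 at row 3 (s_3 leaves); pivot element 2.
Divide row 3 by 2; eliminate column x1 from the other rows.
After both pivots, the entry at constraint row 1, column RHS is 4.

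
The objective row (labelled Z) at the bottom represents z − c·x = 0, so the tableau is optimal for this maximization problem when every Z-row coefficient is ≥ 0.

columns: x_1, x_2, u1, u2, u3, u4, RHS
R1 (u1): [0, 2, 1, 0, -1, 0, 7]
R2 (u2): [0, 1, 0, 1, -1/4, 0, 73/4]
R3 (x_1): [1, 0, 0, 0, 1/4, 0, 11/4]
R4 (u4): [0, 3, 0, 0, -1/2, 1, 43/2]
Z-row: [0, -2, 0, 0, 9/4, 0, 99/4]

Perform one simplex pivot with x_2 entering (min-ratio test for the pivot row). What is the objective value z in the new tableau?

127/4

Ratio test on column x_2 — row 1: 7/2 = 7/2; row 2: (73/4)/1 = 73/4; row 3: entry 0 ≤ 0; row 4: (43/2)/3 = 43/6. Minimum is 7/2 at row 1 (u1 leaves); pivot element 2.
Pivot on row 1; the Z-row RHS becomes 99/4 − (-2)·(7/2) = 127/4.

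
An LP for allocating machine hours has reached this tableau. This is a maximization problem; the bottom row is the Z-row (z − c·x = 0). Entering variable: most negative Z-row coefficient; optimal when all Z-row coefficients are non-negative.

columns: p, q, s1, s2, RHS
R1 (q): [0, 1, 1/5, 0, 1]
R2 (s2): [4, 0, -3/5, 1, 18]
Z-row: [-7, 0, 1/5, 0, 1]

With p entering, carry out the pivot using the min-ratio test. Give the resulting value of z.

65/2

Ratio test on column p — row 1: entry 0 ≤ 0; row 2: 18/4 = 9/2. Minimum is 9/2 at row 2 (s2 leaves); pivot element 4.
Pivot on row 2; the Z-row RHS becomes 1 − (-7)·(9/2) = 65/2.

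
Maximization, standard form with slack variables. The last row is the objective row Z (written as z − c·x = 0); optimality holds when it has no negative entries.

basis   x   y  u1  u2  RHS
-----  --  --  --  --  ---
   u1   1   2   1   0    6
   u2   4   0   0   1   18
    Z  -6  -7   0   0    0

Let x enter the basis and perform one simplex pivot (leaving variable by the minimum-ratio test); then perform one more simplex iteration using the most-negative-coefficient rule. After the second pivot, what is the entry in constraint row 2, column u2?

1/4

Ratio test on column x — row 1: 6/1 = 6; row 2: 18/4 = 9/2. Minimum is 9/2 at row 2 (u2 leaves); pivot element 4.
Divide row 2 by 4; eliminate column x from the other rows.
Second iteration: most negative Z-row entry is -7 in column y, so y enters.
Ratio test on column y — row 1: (3/2)/2 = 3/4; row 2: entry 0 ≤ 0. Minimum is 3/4 at row 1 (u1 leaves); pivot element 2.
Divide row 1 by 2; eliminate column y from the other rows.
After both pivots, the entry at constraint row 2, column u2 is 1/4.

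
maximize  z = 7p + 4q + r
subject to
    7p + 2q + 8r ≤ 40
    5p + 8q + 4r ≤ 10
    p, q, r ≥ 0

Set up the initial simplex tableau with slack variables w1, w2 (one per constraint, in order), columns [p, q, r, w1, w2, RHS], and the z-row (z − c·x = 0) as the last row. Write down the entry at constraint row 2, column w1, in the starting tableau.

0

Slack w1 belongs to constraint 1; its column is the unit vector e_1, so the entry in row 2 is 0.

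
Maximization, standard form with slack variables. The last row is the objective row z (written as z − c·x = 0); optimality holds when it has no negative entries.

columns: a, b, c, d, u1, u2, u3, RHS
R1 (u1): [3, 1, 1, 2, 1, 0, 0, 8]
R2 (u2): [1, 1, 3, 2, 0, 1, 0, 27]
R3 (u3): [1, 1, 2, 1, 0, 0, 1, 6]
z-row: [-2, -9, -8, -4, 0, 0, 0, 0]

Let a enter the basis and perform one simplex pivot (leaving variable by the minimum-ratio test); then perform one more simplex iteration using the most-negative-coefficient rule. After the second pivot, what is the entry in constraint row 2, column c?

1

Ratio test on column a — row 1: 8/3 = 8/3; row 2: 27/1 = 27; row 3: 6/1 = 6. Minimum is 8/3 at row 1 (u1 leaves); pivot element 3.
Divide row 1 by 3; eliminate column a from the other rows.
Second iteration: most negative z-row entry is -25/3 in column b, so b enters.
Ratio test on column b — row 1: (8/3)/(1/3) = 8; row 2: (73/3)/(2/3) = 73/2; row 3: (10/3)/(2/3) = 5. Minimum is 5 at row 3 (u3 leaves); pivot element 2/3.
Divide row 3 by 2/3; eliminate column b from the other rows.
After both pivots, the entry at constraint row 2, column c is 1.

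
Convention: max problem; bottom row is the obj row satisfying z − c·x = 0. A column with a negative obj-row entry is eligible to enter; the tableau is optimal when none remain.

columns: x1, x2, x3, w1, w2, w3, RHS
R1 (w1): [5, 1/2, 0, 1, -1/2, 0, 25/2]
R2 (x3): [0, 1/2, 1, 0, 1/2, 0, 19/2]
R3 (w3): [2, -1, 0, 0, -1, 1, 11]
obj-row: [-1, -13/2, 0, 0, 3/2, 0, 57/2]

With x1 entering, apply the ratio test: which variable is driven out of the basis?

w1

Column x1 entries and ratios — w1: (25/2)/5 = 5/2; x3: 0 ≤ 0, skip; w3: 11/2 = 11/2.
Smallest ratio is 5/2 in the row of w1, so w1 leaves.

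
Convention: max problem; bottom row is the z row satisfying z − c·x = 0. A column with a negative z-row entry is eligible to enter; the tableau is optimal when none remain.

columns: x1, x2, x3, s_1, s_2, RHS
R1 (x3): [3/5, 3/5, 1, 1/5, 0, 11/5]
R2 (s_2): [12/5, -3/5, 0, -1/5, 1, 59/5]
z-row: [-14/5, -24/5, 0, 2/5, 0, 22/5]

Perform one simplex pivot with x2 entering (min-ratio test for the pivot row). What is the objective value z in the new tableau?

22

Ratio test on column x2 — row 1: (11/5)/(3/5) = 11/3; row 2: entry -3/5 ≤ 0. Minimum is 11/3 at row 1 (x3 leaves); pivot element 3/5.
Pivot on row 1; the z-row RHS becomes 22/5 − (-24/5)·(11/3) = 22.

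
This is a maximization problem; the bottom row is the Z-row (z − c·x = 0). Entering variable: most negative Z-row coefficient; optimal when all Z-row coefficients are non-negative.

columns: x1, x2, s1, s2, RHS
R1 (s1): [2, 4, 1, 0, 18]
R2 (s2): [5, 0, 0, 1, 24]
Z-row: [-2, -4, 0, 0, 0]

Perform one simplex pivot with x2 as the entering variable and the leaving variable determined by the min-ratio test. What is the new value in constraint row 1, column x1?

1/2

Ratio test on column x2 — row 1: 18/4 = 9/2; row 2: entry 0 ≤ 0. Minimum is 9/2 at row 1 (s1 leaves); pivot element 4.
Divide row 1 by 4; eliminate column x2 from the other rows.
In the new row 1, the x1 entry is the old entry divided by the pivot: 2/4 = 1/2.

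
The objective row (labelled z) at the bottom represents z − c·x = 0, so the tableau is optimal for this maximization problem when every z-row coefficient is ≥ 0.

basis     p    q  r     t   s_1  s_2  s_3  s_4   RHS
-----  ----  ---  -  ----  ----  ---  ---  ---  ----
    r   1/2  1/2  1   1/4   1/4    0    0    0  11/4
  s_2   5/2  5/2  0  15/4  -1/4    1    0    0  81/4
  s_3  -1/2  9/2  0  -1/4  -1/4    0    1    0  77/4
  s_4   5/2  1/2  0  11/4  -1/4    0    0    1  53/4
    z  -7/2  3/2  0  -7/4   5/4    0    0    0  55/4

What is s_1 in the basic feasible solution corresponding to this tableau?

s_1 is not in the basis, so in the current basic feasible solution s_1 = 0.

0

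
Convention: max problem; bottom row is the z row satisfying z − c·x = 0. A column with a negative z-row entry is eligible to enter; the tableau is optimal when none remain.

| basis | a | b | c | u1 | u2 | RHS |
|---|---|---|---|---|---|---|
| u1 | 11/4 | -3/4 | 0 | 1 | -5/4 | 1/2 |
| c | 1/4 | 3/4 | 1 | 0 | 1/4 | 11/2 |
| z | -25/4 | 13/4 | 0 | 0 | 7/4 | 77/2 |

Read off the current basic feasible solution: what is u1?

1/2

u1 is basic (row 1); its value is the RHS of that row, 1/2.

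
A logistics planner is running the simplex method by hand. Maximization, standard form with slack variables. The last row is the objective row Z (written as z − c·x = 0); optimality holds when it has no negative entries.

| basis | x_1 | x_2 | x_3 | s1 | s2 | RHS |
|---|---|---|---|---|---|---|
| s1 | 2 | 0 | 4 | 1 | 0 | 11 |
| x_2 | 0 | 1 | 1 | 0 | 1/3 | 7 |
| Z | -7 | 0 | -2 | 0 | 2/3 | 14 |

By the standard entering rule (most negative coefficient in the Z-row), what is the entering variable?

x_1

Negative Z-row entries: x_1: -7, x_3: -2.
The most negative is -7 in column x_1, so x_1 enters.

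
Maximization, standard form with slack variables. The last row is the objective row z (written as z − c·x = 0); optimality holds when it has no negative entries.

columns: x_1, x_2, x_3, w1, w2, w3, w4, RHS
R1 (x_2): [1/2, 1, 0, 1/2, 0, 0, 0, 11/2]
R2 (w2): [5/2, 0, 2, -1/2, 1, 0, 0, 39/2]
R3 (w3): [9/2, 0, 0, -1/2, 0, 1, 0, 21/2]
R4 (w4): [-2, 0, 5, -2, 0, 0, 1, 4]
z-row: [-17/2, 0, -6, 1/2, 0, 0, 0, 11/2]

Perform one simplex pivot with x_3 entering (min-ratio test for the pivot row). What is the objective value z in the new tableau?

Ratio test on column x_3 — row 1: entry 0 ≤ 0; row 2: (39/2)/2 = 39/4; row 3: entry 0 ≤ 0; row 4: 4/5 = 4/5. Minimum is 4/5 at row 4 (w4 leaves); pivot element 5.
Pivot on row 4; the z-row RHS becomes 11/2 − (-6)·(4/5) = 103/10.

103/10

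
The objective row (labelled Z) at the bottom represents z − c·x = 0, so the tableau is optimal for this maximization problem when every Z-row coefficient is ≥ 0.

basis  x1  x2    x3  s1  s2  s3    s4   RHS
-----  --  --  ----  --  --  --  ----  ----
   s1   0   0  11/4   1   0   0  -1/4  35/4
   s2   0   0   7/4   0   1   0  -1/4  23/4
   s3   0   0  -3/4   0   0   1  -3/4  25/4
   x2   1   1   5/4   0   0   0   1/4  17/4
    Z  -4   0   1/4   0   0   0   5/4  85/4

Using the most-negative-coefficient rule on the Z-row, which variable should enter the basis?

x1

Negative Z-row entries: x1: -4.
The most negative is -4 in column x1, so x1 enters.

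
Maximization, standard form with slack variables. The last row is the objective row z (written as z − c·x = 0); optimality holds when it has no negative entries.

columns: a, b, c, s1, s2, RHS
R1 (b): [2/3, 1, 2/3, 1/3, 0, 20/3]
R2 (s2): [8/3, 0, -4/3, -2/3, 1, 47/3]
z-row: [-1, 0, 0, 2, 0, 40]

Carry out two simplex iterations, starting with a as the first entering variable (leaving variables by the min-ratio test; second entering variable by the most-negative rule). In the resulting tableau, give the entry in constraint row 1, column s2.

Ratio test on column a — row 1: (20/3)/(2/3) = 10; row 2: (47/3)/(8/3) = 47/8. Minimum is 47/8 at row 2 (s2 leaves); pivot element 8/3.
Divide row 2 by 8/3; eliminate column a from the other rows.
Second iteration: most negative z-row entry is -1/2 in column c, so c enters.
Ratio test on column c — row 1: (11/4)/1 = 11/4; row 2: entry -1/2 ≤ 0. Minimum is 11/4 at row 1 (b leaves); pivot element 1.
Divide row 1 by 1; eliminate column c from the other rows.
After both pivots, the entry at constraint row 1, column s2 is -1/4.

-1/4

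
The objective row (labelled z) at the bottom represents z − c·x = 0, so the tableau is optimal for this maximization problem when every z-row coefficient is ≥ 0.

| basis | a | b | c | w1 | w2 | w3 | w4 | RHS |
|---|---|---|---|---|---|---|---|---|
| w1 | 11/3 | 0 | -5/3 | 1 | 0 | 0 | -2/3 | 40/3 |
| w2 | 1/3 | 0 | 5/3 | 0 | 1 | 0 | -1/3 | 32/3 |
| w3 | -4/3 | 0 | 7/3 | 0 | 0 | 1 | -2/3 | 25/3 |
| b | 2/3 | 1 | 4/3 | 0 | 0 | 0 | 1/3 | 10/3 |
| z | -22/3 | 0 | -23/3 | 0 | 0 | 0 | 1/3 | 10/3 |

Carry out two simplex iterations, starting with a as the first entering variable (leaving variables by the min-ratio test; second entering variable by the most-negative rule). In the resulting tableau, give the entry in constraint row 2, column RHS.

76/9

Ratio test on column a — row 1: (40/3)/(11/3) = 40/11; row 2: (32/3)/(1/3) = 32; row 3: entry -4/3 ≤ 0; row 4: (10/3)/(2/3) = 5. Minimum is 40/11 at row 1 (w1 leaves); pivot element 11/3.
Divide row 1 by 11/3; eliminate column a from the other rows.
Second iteration: most negative z-row entry is -11 in column c, so c enters.
Ratio test on column c — row 1: entry -5/11 ≤ 0; row 2: (104/11)/(20/11) = 26/5; row 3: (145/11)/(19/11) = 145/19; row 4: (10/11)/(18/11) = 5/9. Minimum is 5/9 at row 4 (b leaves); pivot element 18/11.
Divide row 4 by 18/11; eliminate column c from the other rows.
After both pivots, the entry at constraint row 2, column RHS is 76/9.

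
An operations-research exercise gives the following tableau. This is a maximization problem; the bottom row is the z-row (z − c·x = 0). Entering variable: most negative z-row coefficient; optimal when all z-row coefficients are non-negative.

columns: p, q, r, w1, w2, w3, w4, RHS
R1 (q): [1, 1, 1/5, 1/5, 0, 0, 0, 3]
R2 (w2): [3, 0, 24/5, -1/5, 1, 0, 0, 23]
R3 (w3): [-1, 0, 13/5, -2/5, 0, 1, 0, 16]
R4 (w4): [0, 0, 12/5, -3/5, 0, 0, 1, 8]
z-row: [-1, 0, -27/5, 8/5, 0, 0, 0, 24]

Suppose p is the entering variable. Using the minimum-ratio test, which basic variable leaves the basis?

Column p entries and ratios — q: 3/1 = 3; w2: 23/3 = 23/3; w3: -1 ≤ 0, skip; w4: 0 ≤ 0, skip.
Smallest ratio is 3 in the row of q, so q leaves.

q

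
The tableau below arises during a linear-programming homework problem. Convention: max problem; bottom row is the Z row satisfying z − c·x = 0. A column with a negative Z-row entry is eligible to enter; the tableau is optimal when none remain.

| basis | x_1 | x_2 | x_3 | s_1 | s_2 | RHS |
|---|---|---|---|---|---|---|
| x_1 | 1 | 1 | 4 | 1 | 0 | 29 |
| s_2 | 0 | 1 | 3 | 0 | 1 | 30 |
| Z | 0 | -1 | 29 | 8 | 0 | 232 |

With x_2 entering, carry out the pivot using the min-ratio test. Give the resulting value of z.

Ratio test on column x_2 — row 1: 29/1 = 29; row 2: 30/1 = 30. Minimum is 29 at row 1 (x_1 leaves); pivot element 1.
Pivot on row 1; the Z-row RHS becomes 232 − (-1)·29 = 261.

261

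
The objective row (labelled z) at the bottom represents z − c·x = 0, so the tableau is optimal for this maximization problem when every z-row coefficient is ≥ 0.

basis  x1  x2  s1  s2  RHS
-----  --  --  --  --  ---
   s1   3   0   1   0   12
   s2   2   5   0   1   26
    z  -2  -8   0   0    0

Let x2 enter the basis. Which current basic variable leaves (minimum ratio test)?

s2

Column x2 entries and ratios — s1: 0 ≤ 0, skip; s2: 26/5 = 26/5.
Smallest ratio is 26/5 in the row of s2, so s2 leaves.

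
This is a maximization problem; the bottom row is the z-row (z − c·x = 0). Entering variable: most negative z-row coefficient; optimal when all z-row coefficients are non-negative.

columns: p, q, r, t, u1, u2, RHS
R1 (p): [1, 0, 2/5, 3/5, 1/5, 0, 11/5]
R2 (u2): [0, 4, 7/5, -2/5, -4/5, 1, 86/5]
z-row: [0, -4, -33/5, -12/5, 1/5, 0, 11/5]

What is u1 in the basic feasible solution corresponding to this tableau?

0

u1 is not in the basis, so in the current basic feasible solution u1 = 0.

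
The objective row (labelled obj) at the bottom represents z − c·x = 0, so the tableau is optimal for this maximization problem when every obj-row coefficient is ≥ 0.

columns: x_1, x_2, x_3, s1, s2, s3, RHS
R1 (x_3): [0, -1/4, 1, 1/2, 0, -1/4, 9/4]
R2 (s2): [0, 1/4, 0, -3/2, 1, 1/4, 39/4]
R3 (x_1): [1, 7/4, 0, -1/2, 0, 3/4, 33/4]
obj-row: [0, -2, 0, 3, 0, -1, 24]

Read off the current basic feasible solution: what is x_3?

x_3 is basic (row 1); its value is the RHS of that row, 9/4.

9/4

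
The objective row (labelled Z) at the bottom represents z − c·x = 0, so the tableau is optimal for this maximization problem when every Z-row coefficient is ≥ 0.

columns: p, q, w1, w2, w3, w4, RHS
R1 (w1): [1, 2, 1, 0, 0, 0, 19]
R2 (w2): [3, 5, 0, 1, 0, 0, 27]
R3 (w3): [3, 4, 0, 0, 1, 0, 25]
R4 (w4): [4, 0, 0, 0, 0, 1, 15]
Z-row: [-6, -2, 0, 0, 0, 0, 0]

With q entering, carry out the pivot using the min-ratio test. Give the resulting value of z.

54/5

Ratio test on column q — row 1: 19/2 = 19/2; row 2: 27/5 = 27/5; row 3: 25/4 = 25/4; row 4: entry 0 ≤ 0. Minimum is 27/5 at row 2 (w2 leaves); pivot element 5.
Pivot on row 2; the Z-row RHS becomes 0 − (-2)·(27/5) = 54/5.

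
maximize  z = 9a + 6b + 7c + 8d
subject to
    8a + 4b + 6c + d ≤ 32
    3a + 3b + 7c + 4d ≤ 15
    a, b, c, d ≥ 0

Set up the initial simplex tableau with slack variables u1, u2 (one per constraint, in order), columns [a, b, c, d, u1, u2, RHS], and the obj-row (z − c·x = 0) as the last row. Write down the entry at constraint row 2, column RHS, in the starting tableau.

15

The RHS of constraint 2 is b_2 = 15.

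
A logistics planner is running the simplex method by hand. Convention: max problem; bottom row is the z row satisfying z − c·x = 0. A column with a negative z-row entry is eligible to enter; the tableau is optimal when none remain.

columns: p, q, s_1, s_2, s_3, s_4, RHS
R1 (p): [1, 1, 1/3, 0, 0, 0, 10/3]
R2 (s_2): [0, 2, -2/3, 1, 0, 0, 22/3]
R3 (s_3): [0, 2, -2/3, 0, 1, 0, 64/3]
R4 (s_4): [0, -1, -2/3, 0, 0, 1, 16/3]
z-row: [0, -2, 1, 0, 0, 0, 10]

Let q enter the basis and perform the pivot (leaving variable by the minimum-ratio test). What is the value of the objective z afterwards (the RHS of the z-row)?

Ratio test on column q — row 1: (10/3)/1 = 10/3; row 2: (22/3)/2 = 11/3; row 3: (64/3)/2 = 32/3; row 4: entry -1 ≤ 0. Minimum is 10/3 at row 1 (p leaves); pivot element 1.
Pivot on row 1; the z-row RHS becomes 10 − (-2)·(10/3) = 50/3.

50/3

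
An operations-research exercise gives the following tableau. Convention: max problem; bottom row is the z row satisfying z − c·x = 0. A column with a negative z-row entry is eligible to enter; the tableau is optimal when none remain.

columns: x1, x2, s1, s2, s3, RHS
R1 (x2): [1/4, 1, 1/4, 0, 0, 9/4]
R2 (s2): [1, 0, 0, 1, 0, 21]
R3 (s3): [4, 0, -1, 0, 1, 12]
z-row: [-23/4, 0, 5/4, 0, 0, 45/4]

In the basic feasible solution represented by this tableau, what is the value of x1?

x1 is not in the basis, so in the current basic feasible solution x1 = 0.

0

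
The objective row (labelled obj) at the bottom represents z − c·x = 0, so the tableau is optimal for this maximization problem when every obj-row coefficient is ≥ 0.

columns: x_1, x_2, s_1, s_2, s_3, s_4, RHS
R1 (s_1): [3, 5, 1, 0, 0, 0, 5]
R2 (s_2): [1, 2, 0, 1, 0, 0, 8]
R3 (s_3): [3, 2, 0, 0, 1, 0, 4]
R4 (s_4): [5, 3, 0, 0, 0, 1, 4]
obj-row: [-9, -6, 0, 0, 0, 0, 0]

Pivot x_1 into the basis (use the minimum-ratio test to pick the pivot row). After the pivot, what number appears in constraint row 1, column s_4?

Ratio test on column x_1 — row 1: 5/3 = 5/3; row 2: 8/1 = 8; row 3: 4/3 = 4/3; row 4: 4/5 = 4/5. Minimum is 4/5 at row 4 (s_4 leaves); pivot element 5.
Divide row 4 by 5; eliminate column x_1 from the other rows.
Row 1 update in column s_4: 0 − 3·(1/5) = -3/5.

-3/5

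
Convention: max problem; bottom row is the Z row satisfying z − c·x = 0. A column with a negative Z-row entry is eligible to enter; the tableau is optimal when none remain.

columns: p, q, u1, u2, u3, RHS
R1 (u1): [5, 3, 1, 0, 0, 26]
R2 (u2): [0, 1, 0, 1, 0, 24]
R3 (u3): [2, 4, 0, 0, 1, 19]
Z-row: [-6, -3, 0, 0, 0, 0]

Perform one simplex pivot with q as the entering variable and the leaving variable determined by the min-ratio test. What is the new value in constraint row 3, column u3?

1/4

Ratio test on column q — row 1: 26/3 = 26/3; row 2: 24/1 = 24; row 3: 19/4 = 19/4. Minimum is 19/4 at row 3 (u3 leaves); pivot element 4.
Divide row 3 by 4; eliminate column q from the other rows.
In the new row 3, the u3 entry is the old entry divided by the pivot: 1/4 = 1/4.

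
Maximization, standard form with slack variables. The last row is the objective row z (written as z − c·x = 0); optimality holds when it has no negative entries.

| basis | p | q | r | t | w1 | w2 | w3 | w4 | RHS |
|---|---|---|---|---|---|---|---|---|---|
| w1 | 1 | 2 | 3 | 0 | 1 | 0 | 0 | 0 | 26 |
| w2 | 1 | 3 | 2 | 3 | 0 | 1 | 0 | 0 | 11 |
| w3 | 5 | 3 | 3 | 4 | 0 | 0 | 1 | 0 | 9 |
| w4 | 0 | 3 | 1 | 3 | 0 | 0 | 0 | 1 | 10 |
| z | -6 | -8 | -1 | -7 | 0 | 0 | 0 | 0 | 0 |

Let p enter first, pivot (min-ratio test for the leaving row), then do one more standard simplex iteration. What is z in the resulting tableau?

24

Ratio test on column p — row 1: 26/1 = 26; row 2: 11/1 = 11; row 3: 9/5 = 9/5; row 4: entry 0 ≤ 0. Minimum is 9/5 at row 3 (w3 leaves); pivot element 5.
Pivot on row 3; the z-row RHS becomes 0 − (-6)·(9/5) = 54/5.
Next entering variable (most negative z-row entry -22/5): q.
Ratio test on column q — row 1: (121/5)/(7/5) = 121/7; row 2: (46/5)/(12/5) = 23/6; row 3: (9/5)/(3/5) = 3; row 4: 10/3 = 10/3. Minimum is 3 at row 3 (p leaves); pivot element 3/5.
After the second pivot the z-row RHS is 54/5 − (-22/5)·3 = 24.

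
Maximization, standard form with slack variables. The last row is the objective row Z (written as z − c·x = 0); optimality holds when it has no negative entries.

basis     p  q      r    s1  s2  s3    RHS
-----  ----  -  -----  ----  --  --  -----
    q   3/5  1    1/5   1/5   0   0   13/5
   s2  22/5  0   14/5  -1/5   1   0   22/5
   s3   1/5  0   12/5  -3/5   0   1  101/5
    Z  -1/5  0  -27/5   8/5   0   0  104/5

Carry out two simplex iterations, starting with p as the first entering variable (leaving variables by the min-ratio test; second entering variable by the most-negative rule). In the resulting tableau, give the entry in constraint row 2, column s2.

5/14

Ratio test on column p — row 1: (13/5)/(3/5) = 13/3; row 2: (22/5)/(22/5) = 1; row 3: (101/5)/(1/5) = 101. Minimum is 1 at row 2 (s2 leaves); pivot element 22/5.
Divide row 2 by 22/5; eliminate column p from the other rows.
Second iteration: most negative Z-row entry is -58/11 in column r, so r enters.
Ratio test on column r — row 1: entry -2/11 ≤ 0; row 2: 1/(7/11) = 11/7; row 3: 20/(25/11) = 44/5. Minimum is 11/7 at row 2 (p leaves); pivot element 7/11.
Divide row 2 by 7/11; eliminate column r from the other rows.
After both pivots, the entry at constraint row 2, column s2 is 5/14.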